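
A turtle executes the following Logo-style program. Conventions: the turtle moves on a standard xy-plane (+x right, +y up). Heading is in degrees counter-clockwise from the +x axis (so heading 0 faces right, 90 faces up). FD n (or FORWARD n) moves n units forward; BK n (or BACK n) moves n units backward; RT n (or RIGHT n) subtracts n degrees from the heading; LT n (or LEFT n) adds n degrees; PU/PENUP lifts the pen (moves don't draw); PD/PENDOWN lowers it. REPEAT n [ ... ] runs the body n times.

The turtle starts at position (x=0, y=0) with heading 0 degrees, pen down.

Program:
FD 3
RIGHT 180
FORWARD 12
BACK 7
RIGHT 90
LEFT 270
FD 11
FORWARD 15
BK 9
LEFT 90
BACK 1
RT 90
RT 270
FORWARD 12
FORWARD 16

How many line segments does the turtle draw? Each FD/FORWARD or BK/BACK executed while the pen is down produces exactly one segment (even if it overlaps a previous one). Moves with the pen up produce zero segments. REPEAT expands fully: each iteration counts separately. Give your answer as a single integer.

Answer: 9

Derivation:
Executing turtle program step by step:
Start: pos=(0,0), heading=0, pen down
FD 3: (0,0) -> (3,0) [heading=0, draw]
RT 180: heading 0 -> 180
FD 12: (3,0) -> (-9,0) [heading=180, draw]
BK 7: (-9,0) -> (-2,0) [heading=180, draw]
RT 90: heading 180 -> 90
LT 270: heading 90 -> 0
FD 11: (-2,0) -> (9,0) [heading=0, draw]
FD 15: (9,0) -> (24,0) [heading=0, draw]
BK 9: (24,0) -> (15,0) [heading=0, draw]
LT 90: heading 0 -> 90
BK 1: (15,0) -> (15,-1) [heading=90, draw]
RT 90: heading 90 -> 0
RT 270: heading 0 -> 90
FD 12: (15,-1) -> (15,11) [heading=90, draw]
FD 16: (15,11) -> (15,27) [heading=90, draw]
Final: pos=(15,27), heading=90, 9 segment(s) drawn
Segments drawn: 9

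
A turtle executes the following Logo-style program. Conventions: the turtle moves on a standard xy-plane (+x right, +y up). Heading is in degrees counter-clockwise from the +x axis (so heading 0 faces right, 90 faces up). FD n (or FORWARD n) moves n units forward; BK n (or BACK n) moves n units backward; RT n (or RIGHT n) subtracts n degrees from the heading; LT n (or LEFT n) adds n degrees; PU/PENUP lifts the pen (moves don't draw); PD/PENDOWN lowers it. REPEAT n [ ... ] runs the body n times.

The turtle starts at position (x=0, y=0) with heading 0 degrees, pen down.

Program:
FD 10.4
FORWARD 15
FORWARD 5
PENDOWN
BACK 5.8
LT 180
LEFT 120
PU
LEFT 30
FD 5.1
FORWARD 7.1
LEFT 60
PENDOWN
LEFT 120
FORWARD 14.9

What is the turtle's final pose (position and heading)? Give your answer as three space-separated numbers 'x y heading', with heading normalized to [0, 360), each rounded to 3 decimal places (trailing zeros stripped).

Executing turtle program step by step:
Start: pos=(0,0), heading=0, pen down
FD 10.4: (0,0) -> (10.4,0) [heading=0, draw]
FD 15: (10.4,0) -> (25.4,0) [heading=0, draw]
FD 5: (25.4,0) -> (30.4,0) [heading=0, draw]
PD: pen down
BK 5.8: (30.4,0) -> (24.6,0) [heading=0, draw]
LT 180: heading 0 -> 180
LT 120: heading 180 -> 300
PU: pen up
LT 30: heading 300 -> 330
FD 5.1: (24.6,0) -> (29.017,-2.55) [heading=330, move]
FD 7.1: (29.017,-2.55) -> (35.166,-6.1) [heading=330, move]
LT 60: heading 330 -> 30
PD: pen down
LT 120: heading 30 -> 150
FD 14.9: (35.166,-6.1) -> (22.262,1.35) [heading=150, draw]
Final: pos=(22.262,1.35), heading=150, 5 segment(s) drawn

Answer: 22.262 1.35 150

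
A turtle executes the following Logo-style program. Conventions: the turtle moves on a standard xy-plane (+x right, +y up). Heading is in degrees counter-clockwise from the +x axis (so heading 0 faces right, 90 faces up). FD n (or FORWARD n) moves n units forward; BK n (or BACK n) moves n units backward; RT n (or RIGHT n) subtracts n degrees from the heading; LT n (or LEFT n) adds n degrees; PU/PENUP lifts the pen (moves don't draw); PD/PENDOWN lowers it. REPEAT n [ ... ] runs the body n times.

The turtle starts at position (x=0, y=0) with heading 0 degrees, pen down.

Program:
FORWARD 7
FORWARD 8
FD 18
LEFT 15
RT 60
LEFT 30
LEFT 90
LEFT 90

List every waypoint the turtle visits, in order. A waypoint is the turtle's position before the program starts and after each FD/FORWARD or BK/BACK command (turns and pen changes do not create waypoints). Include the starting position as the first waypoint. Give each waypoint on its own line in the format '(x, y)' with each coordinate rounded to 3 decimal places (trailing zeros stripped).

Executing turtle program step by step:
Start: pos=(0,0), heading=0, pen down
FD 7: (0,0) -> (7,0) [heading=0, draw]
FD 8: (7,0) -> (15,0) [heading=0, draw]
FD 18: (15,0) -> (33,0) [heading=0, draw]
LT 15: heading 0 -> 15
RT 60: heading 15 -> 315
LT 30: heading 315 -> 345
LT 90: heading 345 -> 75
LT 90: heading 75 -> 165
Final: pos=(33,0), heading=165, 3 segment(s) drawn
Waypoints (4 total):
(0, 0)
(7, 0)
(15, 0)
(33, 0)

Answer: (0, 0)
(7, 0)
(15, 0)
(33, 0)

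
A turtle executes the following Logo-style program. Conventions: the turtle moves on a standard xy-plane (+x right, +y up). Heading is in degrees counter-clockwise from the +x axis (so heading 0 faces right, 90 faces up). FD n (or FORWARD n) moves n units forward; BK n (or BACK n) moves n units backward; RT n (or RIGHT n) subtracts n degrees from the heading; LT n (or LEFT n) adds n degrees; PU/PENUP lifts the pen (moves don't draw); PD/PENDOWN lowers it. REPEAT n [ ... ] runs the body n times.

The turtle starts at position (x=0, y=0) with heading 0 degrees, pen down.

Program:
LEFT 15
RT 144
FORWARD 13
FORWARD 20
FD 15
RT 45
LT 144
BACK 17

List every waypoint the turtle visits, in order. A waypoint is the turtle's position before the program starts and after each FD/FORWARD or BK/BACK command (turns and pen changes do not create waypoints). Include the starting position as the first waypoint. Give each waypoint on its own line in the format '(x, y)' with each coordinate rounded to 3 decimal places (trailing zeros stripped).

Executing turtle program step by step:
Start: pos=(0,0), heading=0, pen down
LT 15: heading 0 -> 15
RT 144: heading 15 -> 231
FD 13: (0,0) -> (-8.181,-10.103) [heading=231, draw]
FD 20: (-8.181,-10.103) -> (-20.768,-25.646) [heading=231, draw]
FD 15: (-20.768,-25.646) -> (-30.207,-37.303) [heading=231, draw]
RT 45: heading 231 -> 186
LT 144: heading 186 -> 330
BK 17: (-30.207,-37.303) -> (-44.93,-28.803) [heading=330, draw]
Final: pos=(-44.93,-28.803), heading=330, 4 segment(s) drawn
Waypoints (5 total):
(0, 0)
(-8.181, -10.103)
(-20.768, -25.646)
(-30.207, -37.303)
(-44.93, -28.803)

Answer: (0, 0)
(-8.181, -10.103)
(-20.768, -25.646)
(-30.207, -37.303)
(-44.93, -28.803)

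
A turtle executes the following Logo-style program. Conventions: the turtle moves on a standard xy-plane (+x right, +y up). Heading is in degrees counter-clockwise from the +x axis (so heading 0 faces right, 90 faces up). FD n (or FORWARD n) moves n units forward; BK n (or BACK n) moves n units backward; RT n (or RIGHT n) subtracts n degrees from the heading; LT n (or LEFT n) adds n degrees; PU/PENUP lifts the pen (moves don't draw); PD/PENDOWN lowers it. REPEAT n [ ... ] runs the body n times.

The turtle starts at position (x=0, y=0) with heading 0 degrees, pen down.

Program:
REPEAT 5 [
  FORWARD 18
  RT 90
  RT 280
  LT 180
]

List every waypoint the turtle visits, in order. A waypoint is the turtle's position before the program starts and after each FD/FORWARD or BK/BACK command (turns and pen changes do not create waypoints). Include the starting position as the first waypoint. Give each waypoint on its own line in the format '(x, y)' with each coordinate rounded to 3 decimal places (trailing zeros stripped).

Answer: (0, 0)
(18, 0)
(0.273, 3.126)
(17.188, -3.031)
(1.599, 5.969)
(15.388, -5.601)

Derivation:
Executing turtle program step by step:
Start: pos=(0,0), heading=0, pen down
REPEAT 5 [
  -- iteration 1/5 --
  FD 18: (0,0) -> (18,0) [heading=0, draw]
  RT 90: heading 0 -> 270
  RT 280: heading 270 -> 350
  LT 180: heading 350 -> 170
  -- iteration 2/5 --
  FD 18: (18,0) -> (0.273,3.126) [heading=170, draw]
  RT 90: heading 170 -> 80
  RT 280: heading 80 -> 160
  LT 180: heading 160 -> 340
  -- iteration 3/5 --
  FD 18: (0.273,3.126) -> (17.188,-3.031) [heading=340, draw]
  RT 90: heading 340 -> 250
  RT 280: heading 250 -> 330
  LT 180: heading 330 -> 150
  -- iteration 4/5 --
  FD 18: (17.188,-3.031) -> (1.599,5.969) [heading=150, draw]
  RT 90: heading 150 -> 60
  RT 280: heading 60 -> 140
  LT 180: heading 140 -> 320
  -- iteration 5/5 --
  FD 18: (1.599,5.969) -> (15.388,-5.601) [heading=320, draw]
  RT 90: heading 320 -> 230
  RT 280: heading 230 -> 310
  LT 180: heading 310 -> 130
]
Final: pos=(15.388,-5.601), heading=130, 5 segment(s) drawn
Waypoints (6 total):
(0, 0)
(18, 0)
(0.273, 3.126)
(17.188, -3.031)
(1.599, 5.969)
(15.388, -5.601)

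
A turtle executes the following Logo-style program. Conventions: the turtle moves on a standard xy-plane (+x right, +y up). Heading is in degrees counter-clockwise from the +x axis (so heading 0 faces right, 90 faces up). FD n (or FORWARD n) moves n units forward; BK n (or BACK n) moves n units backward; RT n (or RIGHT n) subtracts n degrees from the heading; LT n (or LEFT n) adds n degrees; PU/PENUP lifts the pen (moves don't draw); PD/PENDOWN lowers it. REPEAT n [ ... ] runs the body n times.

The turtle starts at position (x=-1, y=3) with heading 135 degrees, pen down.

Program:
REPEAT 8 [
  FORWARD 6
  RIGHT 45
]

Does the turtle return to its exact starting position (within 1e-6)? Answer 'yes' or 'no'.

Executing turtle program step by step:
Start: pos=(-1,3), heading=135, pen down
REPEAT 8 [
  -- iteration 1/8 --
  FD 6: (-1,3) -> (-5.243,7.243) [heading=135, draw]
  RT 45: heading 135 -> 90
  -- iteration 2/8 --
  FD 6: (-5.243,7.243) -> (-5.243,13.243) [heading=90, draw]
  RT 45: heading 90 -> 45
  -- iteration 3/8 --
  FD 6: (-5.243,13.243) -> (-1,17.485) [heading=45, draw]
  RT 45: heading 45 -> 0
  -- iteration 4/8 --
  FD 6: (-1,17.485) -> (5,17.485) [heading=0, draw]
  RT 45: heading 0 -> 315
  -- iteration 5/8 --
  FD 6: (5,17.485) -> (9.243,13.243) [heading=315, draw]
  RT 45: heading 315 -> 270
  -- iteration 6/8 --
  FD 6: (9.243,13.243) -> (9.243,7.243) [heading=270, draw]
  RT 45: heading 270 -> 225
  -- iteration 7/8 --
  FD 6: (9.243,7.243) -> (5,3) [heading=225, draw]
  RT 45: heading 225 -> 180
  -- iteration 8/8 --
  FD 6: (5,3) -> (-1,3) [heading=180, draw]
  RT 45: heading 180 -> 135
]
Final: pos=(-1,3), heading=135, 8 segment(s) drawn

Start position: (-1, 3)
Final position: (-1, 3)
Distance = 0; < 1e-6 -> CLOSED

Answer: yes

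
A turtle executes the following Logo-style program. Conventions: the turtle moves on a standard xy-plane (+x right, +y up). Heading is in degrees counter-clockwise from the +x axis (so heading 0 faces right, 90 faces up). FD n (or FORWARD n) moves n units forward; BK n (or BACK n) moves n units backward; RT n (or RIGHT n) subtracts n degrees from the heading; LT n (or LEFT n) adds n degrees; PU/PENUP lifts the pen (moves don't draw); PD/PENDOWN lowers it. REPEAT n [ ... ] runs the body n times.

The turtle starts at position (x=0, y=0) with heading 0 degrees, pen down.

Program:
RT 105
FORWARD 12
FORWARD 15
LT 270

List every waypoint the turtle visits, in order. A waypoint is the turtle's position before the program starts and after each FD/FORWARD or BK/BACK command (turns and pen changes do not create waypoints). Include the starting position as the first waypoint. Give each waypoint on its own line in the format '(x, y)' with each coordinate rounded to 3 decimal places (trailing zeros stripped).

Executing turtle program step by step:
Start: pos=(0,0), heading=0, pen down
RT 105: heading 0 -> 255
FD 12: (0,0) -> (-3.106,-11.591) [heading=255, draw]
FD 15: (-3.106,-11.591) -> (-6.988,-26.08) [heading=255, draw]
LT 270: heading 255 -> 165
Final: pos=(-6.988,-26.08), heading=165, 2 segment(s) drawn
Waypoints (3 total):
(0, 0)
(-3.106, -11.591)
(-6.988, -26.08)

Answer: (0, 0)
(-3.106, -11.591)
(-6.988, -26.08)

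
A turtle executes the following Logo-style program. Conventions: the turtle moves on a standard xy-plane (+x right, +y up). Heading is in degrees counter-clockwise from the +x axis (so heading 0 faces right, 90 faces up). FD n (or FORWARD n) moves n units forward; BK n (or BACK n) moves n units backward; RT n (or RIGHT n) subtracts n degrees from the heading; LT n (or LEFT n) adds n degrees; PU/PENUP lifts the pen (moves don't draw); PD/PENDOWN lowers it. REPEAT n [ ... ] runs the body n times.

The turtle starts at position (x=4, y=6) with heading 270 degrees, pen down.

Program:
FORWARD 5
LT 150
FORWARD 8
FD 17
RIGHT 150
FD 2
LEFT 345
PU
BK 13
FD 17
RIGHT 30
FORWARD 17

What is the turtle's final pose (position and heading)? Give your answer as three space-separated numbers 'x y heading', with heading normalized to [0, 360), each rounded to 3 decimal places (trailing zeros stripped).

Executing turtle program step by step:
Start: pos=(4,6), heading=270, pen down
FD 5: (4,6) -> (4,1) [heading=270, draw]
LT 150: heading 270 -> 60
FD 8: (4,1) -> (8,7.928) [heading=60, draw]
FD 17: (8,7.928) -> (16.5,22.651) [heading=60, draw]
RT 150: heading 60 -> 270
FD 2: (16.5,22.651) -> (16.5,20.651) [heading=270, draw]
LT 345: heading 270 -> 255
PU: pen up
BK 13: (16.5,20.651) -> (19.865,33.208) [heading=255, move]
FD 17: (19.865,33.208) -> (15.465,16.787) [heading=255, move]
RT 30: heading 255 -> 225
FD 17: (15.465,16.787) -> (3.444,4.766) [heading=225, move]
Final: pos=(3.444,4.766), heading=225, 4 segment(s) drawn

Answer: 3.444 4.766 225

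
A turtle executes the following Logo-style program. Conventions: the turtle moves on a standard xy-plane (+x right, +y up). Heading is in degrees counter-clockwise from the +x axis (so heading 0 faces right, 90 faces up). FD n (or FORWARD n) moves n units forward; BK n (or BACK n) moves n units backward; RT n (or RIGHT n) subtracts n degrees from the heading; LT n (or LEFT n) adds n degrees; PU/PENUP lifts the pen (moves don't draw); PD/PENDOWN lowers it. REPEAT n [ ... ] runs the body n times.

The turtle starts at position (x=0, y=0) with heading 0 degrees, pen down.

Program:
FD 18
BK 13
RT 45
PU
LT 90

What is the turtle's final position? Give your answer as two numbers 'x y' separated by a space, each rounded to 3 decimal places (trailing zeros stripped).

Answer: 5 0

Derivation:
Executing turtle program step by step:
Start: pos=(0,0), heading=0, pen down
FD 18: (0,0) -> (18,0) [heading=0, draw]
BK 13: (18,0) -> (5,0) [heading=0, draw]
RT 45: heading 0 -> 315
PU: pen up
LT 90: heading 315 -> 45
Final: pos=(5,0), heading=45, 2 segment(s) drawn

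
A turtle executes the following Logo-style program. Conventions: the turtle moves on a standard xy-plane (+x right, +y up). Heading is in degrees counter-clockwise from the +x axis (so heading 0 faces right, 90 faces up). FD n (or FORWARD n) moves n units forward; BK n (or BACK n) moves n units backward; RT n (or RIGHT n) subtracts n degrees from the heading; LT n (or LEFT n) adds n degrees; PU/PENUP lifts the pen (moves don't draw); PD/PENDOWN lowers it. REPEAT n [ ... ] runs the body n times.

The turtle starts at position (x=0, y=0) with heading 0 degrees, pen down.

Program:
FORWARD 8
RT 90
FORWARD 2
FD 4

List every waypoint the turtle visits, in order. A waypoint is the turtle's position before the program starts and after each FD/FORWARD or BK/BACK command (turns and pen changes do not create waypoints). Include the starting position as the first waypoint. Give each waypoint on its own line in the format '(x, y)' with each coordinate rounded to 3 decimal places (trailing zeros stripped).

Executing turtle program step by step:
Start: pos=(0,0), heading=0, pen down
FD 8: (0,0) -> (8,0) [heading=0, draw]
RT 90: heading 0 -> 270
FD 2: (8,0) -> (8,-2) [heading=270, draw]
FD 4: (8,-2) -> (8,-6) [heading=270, draw]
Final: pos=(8,-6), heading=270, 3 segment(s) drawn
Waypoints (4 total):
(0, 0)
(8, 0)
(8, -2)
(8, -6)

Answer: (0, 0)
(8, 0)
(8, -2)
(8, -6)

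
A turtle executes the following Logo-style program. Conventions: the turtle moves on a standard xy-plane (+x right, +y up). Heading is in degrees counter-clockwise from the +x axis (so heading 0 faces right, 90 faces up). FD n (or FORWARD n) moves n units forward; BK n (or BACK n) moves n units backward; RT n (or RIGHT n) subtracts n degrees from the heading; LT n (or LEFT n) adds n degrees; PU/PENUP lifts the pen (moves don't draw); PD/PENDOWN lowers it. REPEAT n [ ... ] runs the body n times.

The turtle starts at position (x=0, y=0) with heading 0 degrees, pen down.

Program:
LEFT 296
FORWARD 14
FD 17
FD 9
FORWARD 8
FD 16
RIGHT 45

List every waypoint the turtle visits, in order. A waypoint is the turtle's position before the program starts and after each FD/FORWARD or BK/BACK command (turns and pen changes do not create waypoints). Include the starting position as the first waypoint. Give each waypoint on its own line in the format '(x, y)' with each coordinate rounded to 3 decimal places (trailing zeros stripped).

Executing turtle program step by step:
Start: pos=(0,0), heading=0, pen down
LT 296: heading 0 -> 296
FD 14: (0,0) -> (6.137,-12.583) [heading=296, draw]
FD 17: (6.137,-12.583) -> (13.59,-27.863) [heading=296, draw]
FD 9: (13.59,-27.863) -> (17.535,-35.952) [heading=296, draw]
FD 8: (17.535,-35.952) -> (21.042,-43.142) [heading=296, draw]
FD 16: (21.042,-43.142) -> (28.056,-57.523) [heading=296, draw]
RT 45: heading 296 -> 251
Final: pos=(28.056,-57.523), heading=251, 5 segment(s) drawn
Waypoints (6 total):
(0, 0)
(6.137, -12.583)
(13.59, -27.863)
(17.535, -35.952)
(21.042, -43.142)
(28.056, -57.523)

Answer: (0, 0)
(6.137, -12.583)
(13.59, -27.863)
(17.535, -35.952)
(21.042, -43.142)
(28.056, -57.523)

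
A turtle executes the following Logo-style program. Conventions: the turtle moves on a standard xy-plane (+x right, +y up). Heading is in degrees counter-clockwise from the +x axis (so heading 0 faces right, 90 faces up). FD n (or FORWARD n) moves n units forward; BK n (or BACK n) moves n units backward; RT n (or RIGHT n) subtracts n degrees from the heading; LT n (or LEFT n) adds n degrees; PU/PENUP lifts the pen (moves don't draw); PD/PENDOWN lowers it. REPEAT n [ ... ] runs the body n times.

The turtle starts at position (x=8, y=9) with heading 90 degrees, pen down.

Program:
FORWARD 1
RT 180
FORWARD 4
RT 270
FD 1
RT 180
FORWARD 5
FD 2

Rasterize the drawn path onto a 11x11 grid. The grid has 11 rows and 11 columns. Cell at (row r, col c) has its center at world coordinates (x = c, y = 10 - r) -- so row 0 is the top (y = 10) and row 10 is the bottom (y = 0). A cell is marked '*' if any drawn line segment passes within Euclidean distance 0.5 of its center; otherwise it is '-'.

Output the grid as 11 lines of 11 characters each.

Segment 0: (8,9) -> (8,10)
Segment 1: (8,10) -> (8,6)
Segment 2: (8,6) -> (9,6)
Segment 3: (9,6) -> (4,6)
Segment 4: (4,6) -> (2,6)

Answer: --------*--
--------*--
--------*--
--------*--
--********-
-----------
-----------
-----------
-----------
-----------
-----------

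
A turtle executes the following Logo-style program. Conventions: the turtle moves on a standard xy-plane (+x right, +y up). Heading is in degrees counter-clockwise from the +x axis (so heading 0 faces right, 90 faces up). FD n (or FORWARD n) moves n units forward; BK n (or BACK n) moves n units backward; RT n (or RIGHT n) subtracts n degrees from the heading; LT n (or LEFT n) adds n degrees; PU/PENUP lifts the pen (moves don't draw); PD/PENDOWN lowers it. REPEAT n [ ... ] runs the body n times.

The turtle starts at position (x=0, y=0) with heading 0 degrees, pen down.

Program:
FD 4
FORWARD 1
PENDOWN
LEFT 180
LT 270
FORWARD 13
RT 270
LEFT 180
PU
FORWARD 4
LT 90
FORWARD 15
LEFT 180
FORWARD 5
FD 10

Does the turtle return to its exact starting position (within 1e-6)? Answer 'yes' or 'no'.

Answer: no

Derivation:
Executing turtle program step by step:
Start: pos=(0,0), heading=0, pen down
FD 4: (0,0) -> (4,0) [heading=0, draw]
FD 1: (4,0) -> (5,0) [heading=0, draw]
PD: pen down
LT 180: heading 0 -> 180
LT 270: heading 180 -> 90
FD 13: (5,0) -> (5,13) [heading=90, draw]
RT 270: heading 90 -> 180
LT 180: heading 180 -> 0
PU: pen up
FD 4: (5,13) -> (9,13) [heading=0, move]
LT 90: heading 0 -> 90
FD 15: (9,13) -> (9,28) [heading=90, move]
LT 180: heading 90 -> 270
FD 5: (9,28) -> (9,23) [heading=270, move]
FD 10: (9,23) -> (9,13) [heading=270, move]
Final: pos=(9,13), heading=270, 3 segment(s) drawn

Start position: (0, 0)
Final position: (9, 13)
Distance = 15.811; >= 1e-6 -> NOT closed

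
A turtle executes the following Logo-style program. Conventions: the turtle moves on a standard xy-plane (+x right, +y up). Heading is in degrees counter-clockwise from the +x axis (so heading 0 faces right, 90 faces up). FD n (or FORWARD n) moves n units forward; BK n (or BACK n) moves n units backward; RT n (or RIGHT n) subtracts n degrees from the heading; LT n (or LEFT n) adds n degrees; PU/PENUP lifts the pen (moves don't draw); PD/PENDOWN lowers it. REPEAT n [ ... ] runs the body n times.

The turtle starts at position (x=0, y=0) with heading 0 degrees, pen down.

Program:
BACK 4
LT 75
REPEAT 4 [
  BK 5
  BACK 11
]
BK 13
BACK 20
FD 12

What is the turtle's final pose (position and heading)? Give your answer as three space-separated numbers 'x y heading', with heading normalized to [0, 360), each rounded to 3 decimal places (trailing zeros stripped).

Answer: -26 -82.104 75

Derivation:
Executing turtle program step by step:
Start: pos=(0,0), heading=0, pen down
BK 4: (0,0) -> (-4,0) [heading=0, draw]
LT 75: heading 0 -> 75
REPEAT 4 [
  -- iteration 1/4 --
  BK 5: (-4,0) -> (-5.294,-4.83) [heading=75, draw]
  BK 11: (-5.294,-4.83) -> (-8.141,-15.455) [heading=75, draw]
  -- iteration 2/4 --
  BK 5: (-8.141,-15.455) -> (-9.435,-20.284) [heading=75, draw]
  BK 11: (-9.435,-20.284) -> (-12.282,-30.91) [heading=75, draw]
  -- iteration 3/4 --
  BK 5: (-12.282,-30.91) -> (-13.576,-35.739) [heading=75, draw]
  BK 11: (-13.576,-35.739) -> (-16.423,-46.364) [heading=75, draw]
  -- iteration 4/4 --
  BK 5: (-16.423,-46.364) -> (-17.717,-51.194) [heading=75, draw]
  BK 11: (-17.717,-51.194) -> (-20.564,-61.819) [heading=75, draw]
]
BK 13: (-20.564,-61.819) -> (-23.929,-74.376) [heading=75, draw]
BK 20: (-23.929,-74.376) -> (-29.105,-93.695) [heading=75, draw]
FD 12: (-29.105,-93.695) -> (-26,-82.104) [heading=75, draw]
Final: pos=(-26,-82.104), heading=75, 12 segment(s) drawn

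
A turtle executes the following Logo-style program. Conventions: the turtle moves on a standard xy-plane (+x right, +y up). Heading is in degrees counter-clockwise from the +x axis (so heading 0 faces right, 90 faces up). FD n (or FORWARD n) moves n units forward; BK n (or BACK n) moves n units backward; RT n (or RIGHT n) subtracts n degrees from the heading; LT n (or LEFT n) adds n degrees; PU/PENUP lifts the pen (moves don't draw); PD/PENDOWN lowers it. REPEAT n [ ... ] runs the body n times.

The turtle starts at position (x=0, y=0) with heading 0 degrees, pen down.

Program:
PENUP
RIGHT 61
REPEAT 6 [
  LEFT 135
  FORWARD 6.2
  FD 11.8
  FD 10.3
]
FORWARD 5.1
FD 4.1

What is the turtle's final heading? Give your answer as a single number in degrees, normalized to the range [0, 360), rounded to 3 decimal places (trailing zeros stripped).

Executing turtle program step by step:
Start: pos=(0,0), heading=0, pen down
PU: pen up
RT 61: heading 0 -> 299
REPEAT 6 [
  -- iteration 1/6 --
  LT 135: heading 299 -> 74
  FD 6.2: (0,0) -> (1.709,5.96) [heading=74, move]
  FD 11.8: (1.709,5.96) -> (4.961,17.303) [heading=74, move]
  FD 10.3: (4.961,17.303) -> (7.801,27.204) [heading=74, move]
  -- iteration 2/6 --
  LT 135: heading 74 -> 209
  FD 6.2: (7.801,27.204) -> (2.378,24.198) [heading=209, move]
  FD 11.8: (2.378,24.198) -> (-7.943,18.477) [heading=209, move]
  FD 10.3: (-7.943,18.477) -> (-16.951,13.484) [heading=209, move]
  -- iteration 3/6 --
  LT 135: heading 209 -> 344
  FD 6.2: (-16.951,13.484) -> (-10.991,11.775) [heading=344, move]
  FD 11.8: (-10.991,11.775) -> (0.352,8.522) [heading=344, move]
  FD 10.3: (0.352,8.522) -> (10.253,5.683) [heading=344, move]
  -- iteration 4/6 --
  LT 135: heading 344 -> 119
  FD 6.2: (10.253,5.683) -> (7.247,11.106) [heading=119, move]
  FD 11.8: (7.247,11.106) -> (1.526,21.426) [heading=119, move]
  FD 10.3: (1.526,21.426) -> (-3.468,30.435) [heading=119, move]
  -- iteration 5/6 --
  LT 135: heading 119 -> 254
  FD 6.2: (-3.468,30.435) -> (-5.177,24.475) [heading=254, move]
  FD 11.8: (-5.177,24.475) -> (-8.429,13.132) [heading=254, move]
  FD 10.3: (-8.429,13.132) -> (-11.268,3.231) [heading=254, move]
  -- iteration 6/6 --
  LT 135: heading 254 -> 29
  FD 6.2: (-11.268,3.231) -> (-5.846,6.237) [heading=29, move]
  FD 11.8: (-5.846,6.237) -> (4.475,11.958) [heading=29, move]
  FD 10.3: (4.475,11.958) -> (13.484,16.951) [heading=29, move]
]
FD 5.1: (13.484,16.951) -> (17.944,19.424) [heading=29, move]
FD 4.1: (17.944,19.424) -> (21.53,21.411) [heading=29, move]
Final: pos=(21.53,21.411), heading=29, 0 segment(s) drawn

Answer: 29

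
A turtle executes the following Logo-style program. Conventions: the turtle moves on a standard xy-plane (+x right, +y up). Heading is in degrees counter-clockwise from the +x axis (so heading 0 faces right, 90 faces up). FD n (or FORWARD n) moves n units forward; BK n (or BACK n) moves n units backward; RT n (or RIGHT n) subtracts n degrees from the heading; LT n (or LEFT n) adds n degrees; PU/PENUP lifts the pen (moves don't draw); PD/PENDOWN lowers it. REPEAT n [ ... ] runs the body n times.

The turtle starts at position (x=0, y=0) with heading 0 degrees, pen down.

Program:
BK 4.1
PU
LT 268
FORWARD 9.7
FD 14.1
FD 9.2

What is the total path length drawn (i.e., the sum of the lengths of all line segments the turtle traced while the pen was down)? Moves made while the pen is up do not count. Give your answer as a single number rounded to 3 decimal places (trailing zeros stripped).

Executing turtle program step by step:
Start: pos=(0,0), heading=0, pen down
BK 4.1: (0,0) -> (-4.1,0) [heading=0, draw]
PU: pen up
LT 268: heading 0 -> 268
FD 9.7: (-4.1,0) -> (-4.439,-9.694) [heading=268, move]
FD 14.1: (-4.439,-9.694) -> (-4.931,-23.786) [heading=268, move]
FD 9.2: (-4.931,-23.786) -> (-5.252,-32.98) [heading=268, move]
Final: pos=(-5.252,-32.98), heading=268, 1 segment(s) drawn

Segment lengths:
  seg 1: (0,0) -> (-4.1,0), length = 4.1
Total = 4.1

Answer: 4.1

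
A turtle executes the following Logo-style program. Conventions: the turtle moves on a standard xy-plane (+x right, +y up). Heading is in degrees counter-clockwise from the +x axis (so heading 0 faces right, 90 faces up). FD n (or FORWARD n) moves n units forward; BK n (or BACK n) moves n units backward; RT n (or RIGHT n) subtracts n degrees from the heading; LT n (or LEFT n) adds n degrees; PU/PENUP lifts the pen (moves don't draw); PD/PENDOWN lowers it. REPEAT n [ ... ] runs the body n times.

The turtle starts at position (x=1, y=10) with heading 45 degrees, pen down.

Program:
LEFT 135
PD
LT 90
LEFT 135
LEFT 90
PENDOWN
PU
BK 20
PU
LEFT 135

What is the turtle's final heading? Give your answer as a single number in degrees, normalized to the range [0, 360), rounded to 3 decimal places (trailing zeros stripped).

Answer: 270

Derivation:
Executing turtle program step by step:
Start: pos=(1,10), heading=45, pen down
LT 135: heading 45 -> 180
PD: pen down
LT 90: heading 180 -> 270
LT 135: heading 270 -> 45
LT 90: heading 45 -> 135
PD: pen down
PU: pen up
BK 20: (1,10) -> (15.142,-4.142) [heading=135, move]
PU: pen up
LT 135: heading 135 -> 270
Final: pos=(15.142,-4.142), heading=270, 0 segment(s) drawn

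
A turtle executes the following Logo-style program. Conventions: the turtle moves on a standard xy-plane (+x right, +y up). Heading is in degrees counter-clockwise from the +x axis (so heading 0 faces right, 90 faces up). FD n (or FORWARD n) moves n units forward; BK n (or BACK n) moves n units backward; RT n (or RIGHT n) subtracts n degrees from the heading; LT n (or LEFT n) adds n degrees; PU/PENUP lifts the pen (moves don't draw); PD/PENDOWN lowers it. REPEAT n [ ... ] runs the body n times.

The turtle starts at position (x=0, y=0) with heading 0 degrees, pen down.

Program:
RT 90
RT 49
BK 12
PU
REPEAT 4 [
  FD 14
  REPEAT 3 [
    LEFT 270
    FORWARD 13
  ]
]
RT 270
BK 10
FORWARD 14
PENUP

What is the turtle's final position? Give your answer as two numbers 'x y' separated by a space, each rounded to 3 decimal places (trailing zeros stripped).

Answer: 11.681 4.854

Derivation:
Executing turtle program step by step:
Start: pos=(0,0), heading=0, pen down
RT 90: heading 0 -> 270
RT 49: heading 270 -> 221
BK 12: (0,0) -> (9.057,7.873) [heading=221, draw]
PU: pen up
REPEAT 4 [
  -- iteration 1/4 --
  FD 14: (9.057,7.873) -> (-1.509,-1.312) [heading=221, move]
  REPEAT 3 [
    -- iteration 1/3 --
    LT 270: heading 221 -> 131
    FD 13: (-1.509,-1.312) -> (-10.038,8.499) [heading=131, move]
    -- iteration 2/3 --
    LT 270: heading 131 -> 41
    FD 13: (-10.038,8.499) -> (-0.227,17.028) [heading=41, move]
    -- iteration 3/3 --
    LT 270: heading 41 -> 311
    FD 13: (-0.227,17.028) -> (8.302,7.217) [heading=311, move]
  ]
  -- iteration 2/4 --
  FD 14: (8.302,7.217) -> (17.487,-3.349) [heading=311, move]
  REPEAT 3 [
    -- iteration 1/3 --
    LT 270: heading 311 -> 221
    FD 13: (17.487,-3.349) -> (7.675,-11.878) [heading=221, move]
    -- iteration 2/3 --
    LT 270: heading 221 -> 131
    FD 13: (7.675,-11.878) -> (-0.853,-2.067) [heading=131, move]
    -- iteration 3/3 --
    LT 270: heading 131 -> 41
    FD 13: (-0.853,-2.067) -> (8.958,6.462) [heading=41, move]
  ]
  -- iteration 3/4 --
  FD 14: (8.958,6.462) -> (19.524,15.647) [heading=41, move]
  REPEAT 3 [
    -- iteration 1/3 --
    LT 270: heading 41 -> 311
    FD 13: (19.524,15.647) -> (28.053,5.836) [heading=311, move]
    -- iteration 2/3 --
    LT 270: heading 311 -> 221
    FD 13: (28.053,5.836) -> (18.241,-2.693) [heading=221, move]
    -- iteration 3/3 --
    LT 270: heading 221 -> 131
    FD 13: (18.241,-2.693) -> (9.713,7.118) [heading=131, move]
  ]
  -- iteration 4/4 --
  FD 14: (9.713,7.118) -> (0.528,17.684) [heading=131, move]
  REPEAT 3 [
    -- iteration 1/3 --
    LT 270: heading 131 -> 41
    FD 13: (0.528,17.684) -> (10.339,26.213) [heading=41, move]
    -- iteration 2/3 --
    LT 270: heading 41 -> 311
    FD 13: (10.339,26.213) -> (18.868,16.401) [heading=311, move]
    -- iteration 3/3 --
    LT 270: heading 311 -> 221
    FD 13: (18.868,16.401) -> (9.057,7.873) [heading=221, move]
  ]
]
RT 270: heading 221 -> 311
BK 10: (9.057,7.873) -> (2.496,15.42) [heading=311, move]
FD 14: (2.496,15.42) -> (11.681,4.854) [heading=311, move]
PU: pen up
Final: pos=(11.681,4.854), heading=311, 1 segment(s) drawn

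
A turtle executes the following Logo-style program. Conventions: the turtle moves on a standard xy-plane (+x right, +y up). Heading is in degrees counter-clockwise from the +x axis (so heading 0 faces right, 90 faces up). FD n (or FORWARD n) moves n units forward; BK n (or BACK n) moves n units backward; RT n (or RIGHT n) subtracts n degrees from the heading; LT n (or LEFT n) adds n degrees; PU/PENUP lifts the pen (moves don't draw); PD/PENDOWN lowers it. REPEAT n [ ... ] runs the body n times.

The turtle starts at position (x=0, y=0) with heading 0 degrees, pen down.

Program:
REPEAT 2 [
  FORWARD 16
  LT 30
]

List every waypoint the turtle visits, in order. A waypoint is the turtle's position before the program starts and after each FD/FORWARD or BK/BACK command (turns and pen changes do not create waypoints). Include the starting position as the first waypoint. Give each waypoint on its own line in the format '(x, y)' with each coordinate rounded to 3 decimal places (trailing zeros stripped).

Answer: (0, 0)
(16, 0)
(29.856, 8)

Derivation:
Executing turtle program step by step:
Start: pos=(0,0), heading=0, pen down
REPEAT 2 [
  -- iteration 1/2 --
  FD 16: (0,0) -> (16,0) [heading=0, draw]
  LT 30: heading 0 -> 30
  -- iteration 2/2 --
  FD 16: (16,0) -> (29.856,8) [heading=30, draw]
  LT 30: heading 30 -> 60
]
Final: pos=(29.856,8), heading=60, 2 segment(s) drawn
Waypoints (3 total):
(0, 0)
(16, 0)
(29.856, 8)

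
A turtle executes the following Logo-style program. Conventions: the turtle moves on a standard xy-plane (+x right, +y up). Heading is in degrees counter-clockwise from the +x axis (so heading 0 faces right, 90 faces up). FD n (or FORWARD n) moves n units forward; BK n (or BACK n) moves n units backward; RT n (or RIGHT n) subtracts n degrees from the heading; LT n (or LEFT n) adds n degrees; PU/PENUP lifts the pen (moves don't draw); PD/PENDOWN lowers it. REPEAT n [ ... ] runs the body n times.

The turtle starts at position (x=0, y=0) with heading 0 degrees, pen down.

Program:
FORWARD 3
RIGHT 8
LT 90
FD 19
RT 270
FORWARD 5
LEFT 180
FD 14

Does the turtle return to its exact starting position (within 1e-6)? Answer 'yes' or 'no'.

Answer: no

Derivation:
Executing turtle program step by step:
Start: pos=(0,0), heading=0, pen down
FD 3: (0,0) -> (3,0) [heading=0, draw]
RT 8: heading 0 -> 352
LT 90: heading 352 -> 82
FD 19: (3,0) -> (5.644,18.815) [heading=82, draw]
RT 270: heading 82 -> 172
FD 5: (5.644,18.815) -> (0.693,19.511) [heading=172, draw]
LT 180: heading 172 -> 352
FD 14: (0.693,19.511) -> (14.557,17.563) [heading=352, draw]
Final: pos=(14.557,17.563), heading=352, 4 segment(s) drawn

Start position: (0, 0)
Final position: (14.557, 17.563)
Distance = 22.811; >= 1e-6 -> NOT closed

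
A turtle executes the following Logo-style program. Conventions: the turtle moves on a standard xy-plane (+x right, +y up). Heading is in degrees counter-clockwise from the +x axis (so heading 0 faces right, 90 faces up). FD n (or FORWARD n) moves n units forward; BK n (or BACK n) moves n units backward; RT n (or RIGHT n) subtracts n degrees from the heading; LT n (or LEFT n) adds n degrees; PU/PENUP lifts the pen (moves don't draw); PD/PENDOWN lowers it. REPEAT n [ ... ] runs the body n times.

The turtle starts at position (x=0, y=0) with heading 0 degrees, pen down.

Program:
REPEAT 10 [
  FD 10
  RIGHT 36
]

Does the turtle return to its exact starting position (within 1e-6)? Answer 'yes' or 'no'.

Answer: yes

Derivation:
Executing turtle program step by step:
Start: pos=(0,0), heading=0, pen down
REPEAT 10 [
  -- iteration 1/10 --
  FD 10: (0,0) -> (10,0) [heading=0, draw]
  RT 36: heading 0 -> 324
  -- iteration 2/10 --
  FD 10: (10,0) -> (18.09,-5.878) [heading=324, draw]
  RT 36: heading 324 -> 288
  -- iteration 3/10 --
  FD 10: (18.09,-5.878) -> (21.18,-15.388) [heading=288, draw]
  RT 36: heading 288 -> 252
  -- iteration 4/10 --
  FD 10: (21.18,-15.388) -> (18.09,-24.899) [heading=252, draw]
  RT 36: heading 252 -> 216
  -- iteration 5/10 --
  FD 10: (18.09,-24.899) -> (10,-30.777) [heading=216, draw]
  RT 36: heading 216 -> 180
  -- iteration 6/10 --
  FD 10: (10,-30.777) -> (0,-30.777) [heading=180, draw]
  RT 36: heading 180 -> 144
  -- iteration 7/10 --
  FD 10: (0,-30.777) -> (-8.09,-24.899) [heading=144, draw]
  RT 36: heading 144 -> 108
  -- iteration 8/10 --
  FD 10: (-8.09,-24.899) -> (-11.18,-15.388) [heading=108, draw]
  RT 36: heading 108 -> 72
  -- iteration 9/10 --
  FD 10: (-11.18,-15.388) -> (-8.09,-5.878) [heading=72, draw]
  RT 36: heading 72 -> 36
  -- iteration 10/10 --
  FD 10: (-8.09,-5.878) -> (0,0) [heading=36, draw]
  RT 36: heading 36 -> 0
]
Final: pos=(0,0), heading=0, 10 segment(s) drawn

Start position: (0, 0)
Final position: (0, 0)
Distance = 0; < 1e-6 -> CLOSED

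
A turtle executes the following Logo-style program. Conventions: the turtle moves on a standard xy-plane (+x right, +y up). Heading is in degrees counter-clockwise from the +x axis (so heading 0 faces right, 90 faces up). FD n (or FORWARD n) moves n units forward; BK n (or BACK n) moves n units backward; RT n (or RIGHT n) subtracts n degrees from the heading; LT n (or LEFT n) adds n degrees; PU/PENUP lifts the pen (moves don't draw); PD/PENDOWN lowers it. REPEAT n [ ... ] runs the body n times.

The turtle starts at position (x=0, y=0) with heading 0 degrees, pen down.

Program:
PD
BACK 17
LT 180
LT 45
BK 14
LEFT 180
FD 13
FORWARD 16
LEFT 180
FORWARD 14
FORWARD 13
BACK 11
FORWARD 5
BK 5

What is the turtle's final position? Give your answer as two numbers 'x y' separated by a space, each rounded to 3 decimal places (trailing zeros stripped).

Executing turtle program step by step:
Start: pos=(0,0), heading=0, pen down
PD: pen down
BK 17: (0,0) -> (-17,0) [heading=0, draw]
LT 180: heading 0 -> 180
LT 45: heading 180 -> 225
BK 14: (-17,0) -> (-7.101,9.899) [heading=225, draw]
LT 180: heading 225 -> 45
FD 13: (-7.101,9.899) -> (2.092,19.092) [heading=45, draw]
FD 16: (2.092,19.092) -> (13.406,30.406) [heading=45, draw]
LT 180: heading 45 -> 225
FD 14: (13.406,30.406) -> (3.506,20.506) [heading=225, draw]
FD 13: (3.506,20.506) -> (-5.686,11.314) [heading=225, draw]
BK 11: (-5.686,11.314) -> (2.092,19.092) [heading=225, draw]
FD 5: (2.092,19.092) -> (-1.444,15.556) [heading=225, draw]
BK 5: (-1.444,15.556) -> (2.092,19.092) [heading=225, draw]
Final: pos=(2.092,19.092), heading=225, 9 segment(s) drawn

Answer: 2.092 19.092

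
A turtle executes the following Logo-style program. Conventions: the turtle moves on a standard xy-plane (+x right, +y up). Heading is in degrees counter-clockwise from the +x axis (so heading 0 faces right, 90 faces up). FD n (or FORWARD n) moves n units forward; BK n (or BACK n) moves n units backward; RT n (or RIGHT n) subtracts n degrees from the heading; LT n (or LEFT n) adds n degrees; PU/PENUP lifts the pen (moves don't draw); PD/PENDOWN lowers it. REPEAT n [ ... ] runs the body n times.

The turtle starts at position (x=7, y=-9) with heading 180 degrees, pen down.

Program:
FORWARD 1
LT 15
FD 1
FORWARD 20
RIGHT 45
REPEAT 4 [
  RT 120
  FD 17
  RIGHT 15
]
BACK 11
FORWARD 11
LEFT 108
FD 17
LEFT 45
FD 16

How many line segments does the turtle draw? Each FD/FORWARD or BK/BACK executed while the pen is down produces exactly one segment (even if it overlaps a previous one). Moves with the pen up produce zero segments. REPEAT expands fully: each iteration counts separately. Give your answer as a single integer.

Executing turtle program step by step:
Start: pos=(7,-9), heading=180, pen down
FD 1: (7,-9) -> (6,-9) [heading=180, draw]
LT 15: heading 180 -> 195
FD 1: (6,-9) -> (5.034,-9.259) [heading=195, draw]
FD 20: (5.034,-9.259) -> (-14.284,-14.435) [heading=195, draw]
RT 45: heading 195 -> 150
REPEAT 4 [
  -- iteration 1/4 --
  RT 120: heading 150 -> 30
  FD 17: (-14.284,-14.435) -> (0.438,-5.935) [heading=30, draw]
  RT 15: heading 30 -> 15
  -- iteration 2/4 --
  RT 120: heading 15 -> 255
  FD 17: (0.438,-5.935) -> (-3.962,-22.356) [heading=255, draw]
  RT 15: heading 255 -> 240
  -- iteration 3/4 --
  RT 120: heading 240 -> 120
  FD 17: (-3.962,-22.356) -> (-12.462,-7.634) [heading=120, draw]
  RT 15: heading 120 -> 105
  -- iteration 4/4 --
  RT 120: heading 105 -> 345
  FD 17: (-12.462,-7.634) -> (3.959,-12.033) [heading=345, draw]
  RT 15: heading 345 -> 330
]
BK 11: (3.959,-12.033) -> (-5.567,-6.533) [heading=330, draw]
FD 11: (-5.567,-6.533) -> (3.959,-12.033) [heading=330, draw]
LT 108: heading 330 -> 78
FD 17: (3.959,-12.033) -> (7.493,4.595) [heading=78, draw]
LT 45: heading 78 -> 123
FD 16: (7.493,4.595) -> (-1.221,18.014) [heading=123, draw]
Final: pos=(-1.221,18.014), heading=123, 11 segment(s) drawn
Segments drawn: 11

Answer: 11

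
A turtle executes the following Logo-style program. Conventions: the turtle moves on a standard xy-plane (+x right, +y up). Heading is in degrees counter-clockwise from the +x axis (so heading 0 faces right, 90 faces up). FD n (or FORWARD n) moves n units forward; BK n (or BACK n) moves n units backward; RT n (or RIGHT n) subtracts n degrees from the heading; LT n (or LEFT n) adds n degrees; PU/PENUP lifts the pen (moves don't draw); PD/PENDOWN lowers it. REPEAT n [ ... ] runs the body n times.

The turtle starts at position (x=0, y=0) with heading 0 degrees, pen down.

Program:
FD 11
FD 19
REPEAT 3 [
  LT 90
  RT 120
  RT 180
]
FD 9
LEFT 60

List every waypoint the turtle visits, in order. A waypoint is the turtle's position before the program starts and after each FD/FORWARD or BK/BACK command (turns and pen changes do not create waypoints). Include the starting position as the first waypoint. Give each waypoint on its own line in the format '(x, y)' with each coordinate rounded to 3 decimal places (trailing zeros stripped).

Executing turtle program step by step:
Start: pos=(0,0), heading=0, pen down
FD 11: (0,0) -> (11,0) [heading=0, draw]
FD 19: (11,0) -> (30,0) [heading=0, draw]
REPEAT 3 [
  -- iteration 1/3 --
  LT 90: heading 0 -> 90
  RT 120: heading 90 -> 330
  RT 180: heading 330 -> 150
  -- iteration 2/3 --
  LT 90: heading 150 -> 240
  RT 120: heading 240 -> 120
  RT 180: heading 120 -> 300
  -- iteration 3/3 --
  LT 90: heading 300 -> 30
  RT 120: heading 30 -> 270
  RT 180: heading 270 -> 90
]
FD 9: (30,0) -> (30,9) [heading=90, draw]
LT 60: heading 90 -> 150
Final: pos=(30,9), heading=150, 3 segment(s) drawn
Waypoints (4 total):
(0, 0)
(11, 0)
(30, 0)
(30, 9)

Answer: (0, 0)
(11, 0)
(30, 0)
(30, 9)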